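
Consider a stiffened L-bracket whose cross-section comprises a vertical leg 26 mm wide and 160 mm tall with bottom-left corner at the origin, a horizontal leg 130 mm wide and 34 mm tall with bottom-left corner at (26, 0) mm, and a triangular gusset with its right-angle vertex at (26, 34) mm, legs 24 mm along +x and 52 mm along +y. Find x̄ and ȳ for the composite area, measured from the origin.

x̄ = 51.88 mm, ȳ = 47.80 mm

vertical leg: A = 26 × 160 = 4160.00, centroid at (13.00, 80.00).
horizontal leg: A = 130 × 34 = 4420.00, centroid at (91.00, 17.00).
gusset: A = ½·24·52 = 624.00, centroid at (34.00, 51.33).
ΣA = 9204.00 mm², ΣAx̄ = 477516.00 mm³, ΣAȳ = 439972.00 mm³.
x̄ = 477516.00/9204.00 = 51.88 mm; ȳ = 439972.00/9204.00 = 47.80 mm.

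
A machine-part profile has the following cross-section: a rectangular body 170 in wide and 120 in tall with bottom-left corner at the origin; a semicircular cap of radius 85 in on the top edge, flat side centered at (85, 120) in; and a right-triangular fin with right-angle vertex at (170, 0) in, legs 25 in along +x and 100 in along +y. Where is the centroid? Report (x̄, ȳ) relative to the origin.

rectangular body: A = 170 × 120 = 20400.00, centroid at (85.00, 60.00).
semicircular top: A = ½π·85² = 11349.00, centroid at (85.00, 156.08).
triangular fin: A = ½·25·100 = 1250.00, centroid at (178.33, 33.33).
ΣA = 32999.00 in²
ΣAx̄ = (20400.00)(85.00) + (11349.00)(85.00) + (1250.00)(178.33) = 2921581.96 in³
ΣAȳ = (20400.00)(60.00) + (11349.00)(156.08) + (1250.00)(33.33) = 3036963.75 in³
x̄ = 2921581.96 / 32999.00 = 88.54 in
ȳ = 3036963.75 / 32999.00 = 92.03 in

x̄ = 88.54 in, ȳ = 92.03 in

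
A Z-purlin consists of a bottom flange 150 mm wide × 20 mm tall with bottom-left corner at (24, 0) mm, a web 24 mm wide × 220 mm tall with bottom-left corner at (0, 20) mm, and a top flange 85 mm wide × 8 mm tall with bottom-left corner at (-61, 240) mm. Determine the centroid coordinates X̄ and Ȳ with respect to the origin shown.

X̄ = 38.81 mm, Ȳ = 98.47 mm

bottom flange: A = 150 × 20 = 3000.00, centroid at (99.00, 10.00).
web: A = 24 × 220 = 5280.00, centroid at (12.00, 130.00).
top flange: A = 85 × 8 = 680.00, centroid at (-18.50, 244.00).
ΣA = 8960.00 mm², ΣAX̄ = 347780.00 mm³, ΣAȲ = 882320.00 mm³.
X̄ = 347780.00/8960.00 = 38.81 mm; Ȳ = 882320.00/8960.00 = 98.47 mm.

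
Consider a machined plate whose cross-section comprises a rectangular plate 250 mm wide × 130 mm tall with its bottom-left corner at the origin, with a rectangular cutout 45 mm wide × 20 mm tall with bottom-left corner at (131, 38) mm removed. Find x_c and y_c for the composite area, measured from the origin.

x_c = 124.19 mm, y_c = 65.48 mm

plate: A = 250 × 130 = 32500.00, centroid at (125.00, 65.00).
hole: A = −(45 × 20) = -900.00, centroid at (153.50, 48.00).
ΣA = 31600.00 mm²
ΣAx_c = (32500.00)(125.00) + (-900.00)(153.50) = 3924350.00 mm³
ΣAy_c = (32500.00)(65.00) + (-900.00)(48.00) = 2069300.00 mm³
x_c = 3924350.00 / 31600.00 = 124.19 mm
y_c = 2069300.00 / 31600.00 = 65.48 mm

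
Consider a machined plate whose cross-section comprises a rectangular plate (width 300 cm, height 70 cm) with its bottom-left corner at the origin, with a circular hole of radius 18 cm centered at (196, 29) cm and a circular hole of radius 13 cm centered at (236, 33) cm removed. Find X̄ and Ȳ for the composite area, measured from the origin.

plate: A = 300 × 70 = 21000.00, centroid at (150.00, 35.00).
hole 1: A = −π·18² = -1017.88, centroid at (196.00, 29.00).
hole 2: A = −π·13² = -530.93, centroid at (236.00, 33.00).
ΣA = 19451.19 cm²
ΣAX̄ = (21000.00)(150.00) + (-1017.88)(196.00) + (-530.93)(236.00) = 2825197.02 cm³
ΣAȲ = (21000.00)(35.00) + (-1017.88)(29.00) + (-530.93)(33.00) = 687960.93 cm³
X̄ = 2825197.02 / 19451.19 = 145.25 cm
Ȳ = 687960.93 / 19451.19 = 35.37 cm

X̄ = 145.25 cm, Ȳ = 35.37 cm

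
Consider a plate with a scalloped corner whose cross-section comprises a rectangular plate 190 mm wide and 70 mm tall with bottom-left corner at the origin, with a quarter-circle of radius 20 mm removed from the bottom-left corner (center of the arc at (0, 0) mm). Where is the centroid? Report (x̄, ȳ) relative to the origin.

plate: A = 190 × 70 = 13300.00, centroid at (95.00, 35.00).
removed quarter-circle: A = −¼π·20² = -314.16, centroid at (8.49, 8.49).
ΣA = 12985.84 mm²
ΣAx̄ = (13300.00)(95.00) + (-314.16)(8.49) = 1260833.33 mm³
ΣAȳ = (13300.00)(35.00) + (-314.16)(8.49) = 462833.33 mm³
x̄ = 1260833.33 / 12985.84 = 97.09 mm
ȳ = 462833.33 / 12985.84 = 35.64 mm

x̄ = 97.09 mm, ȳ = 35.64 mm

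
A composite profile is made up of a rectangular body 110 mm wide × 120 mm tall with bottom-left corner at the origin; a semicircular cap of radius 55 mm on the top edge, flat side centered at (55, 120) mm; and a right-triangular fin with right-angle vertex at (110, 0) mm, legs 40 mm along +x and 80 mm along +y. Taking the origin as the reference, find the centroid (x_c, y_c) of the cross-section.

rectangular body: A = 110 × 120 = 13200.00, centroid at (55.00, 60.00).
semicircular top: A = ½π·55² = 4751.66, centroid at (55.00, 143.34).
triangular fin: A = ½·40·80 = 1600.00, centroid at (123.33, 26.67).
ΣA = 19551.66 mm²
ΣAx_c = (13200.00)(55.00) + (4751.66)(55.00) + (1600.00)(123.33) = 1184674.57 mm³
ΣAy_c = (13200.00)(60.00) + (4751.66)(143.34) + (1600.00)(26.67) = 1515782.40 mm³
x_c = 1184674.57 / 19551.66 = 60.59 mm
y_c = 1515782.40 / 19551.66 = 77.53 mm

x_c = 60.59 mm, y_c = 77.53 mm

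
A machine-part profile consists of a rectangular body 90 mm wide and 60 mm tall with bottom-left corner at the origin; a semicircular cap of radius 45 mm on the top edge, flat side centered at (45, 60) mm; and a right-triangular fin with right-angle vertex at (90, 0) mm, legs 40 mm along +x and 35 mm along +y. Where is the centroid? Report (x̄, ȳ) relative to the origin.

rectangular body: A = 90 × 60 = 5400.00, centroid at (45.00, 30.00).
semicircular top: A = ½π·45² = 3180.86, centroid at (45.00, 79.10).
triangular fin: A = ½·40·35 = 700.00, centroid at (103.33, 11.67).
ΣA = 9280.86 mm²
ΣAx̄ = (5400.00)(45.00) + (3180.86)(45.00) + (700.00)(103.33) = 458472.15 mm³
ΣAȳ = (5400.00)(30.00) + (3180.86)(79.10) + (700.00)(11.67) = 421768.42 mm³
x̄ = 458472.15 / 9280.86 = 49.40 mm
ȳ = 421768.42 / 9280.86 = 45.44 mm

x̄ = 49.40 mm, ȳ = 45.44 mm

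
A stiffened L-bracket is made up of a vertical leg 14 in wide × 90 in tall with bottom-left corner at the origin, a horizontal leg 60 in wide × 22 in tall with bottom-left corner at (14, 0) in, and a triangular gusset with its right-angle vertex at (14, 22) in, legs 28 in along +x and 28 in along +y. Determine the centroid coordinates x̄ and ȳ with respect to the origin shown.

vertical leg: A = 14 × 90 = 1260.00, centroid at (7.00, 45.00).
horizontal leg: A = 60 × 22 = 1320.00, centroid at (44.00, 11.00).
gusset: A = ½·28·28 = 392.00, centroid at (23.33, 31.33).
ΣA = 2972.00 in²
ΣAx̄ = (1260.00)(7.00) + (1320.00)(44.00) + (392.00)(23.33) = 76046.67 in³
ΣAȳ = (1260.00)(45.00) + (1320.00)(11.00) + (392.00)(31.33) = 83502.67 in³
x̄ = 76046.67 / 2972.00 = 25.59 in
ȳ = 83502.67 / 2972.00 = 28.10 in

x̄ = 25.59 in, ȳ = 28.10 in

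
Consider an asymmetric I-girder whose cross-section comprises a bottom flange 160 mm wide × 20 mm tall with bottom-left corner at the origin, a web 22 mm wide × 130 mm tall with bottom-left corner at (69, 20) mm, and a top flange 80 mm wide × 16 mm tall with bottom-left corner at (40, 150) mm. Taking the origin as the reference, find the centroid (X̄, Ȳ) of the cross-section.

X̄ = 80.00 mm, Ȳ = 65.03 mm

Part | A | x̄ᵢ | ȳᵢ | A·x̄ᵢ | A·ȳᵢ
bottom flange | 3200.00 | 80.00 | 10.00 | 256000.00 | 32000.00
web | 2860.00 | 80.00 | 85.00 | 228800.00 | 243100.00
top flange | 1280.00 | 80.00 | 158.00 | 102400.00 | 202240.00
Σ | 7340.00 |  |  | 587200.00 | 477340.00
X̄ = 587200.00 / 7340.00 = 80.00 mm
Ȳ = 477340.00 / 7340.00 = 65.03 mm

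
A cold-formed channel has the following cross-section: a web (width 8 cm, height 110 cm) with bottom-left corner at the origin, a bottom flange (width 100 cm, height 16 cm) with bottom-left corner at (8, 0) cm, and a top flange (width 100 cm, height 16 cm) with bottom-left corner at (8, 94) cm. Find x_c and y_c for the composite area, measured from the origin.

x_c = 46.35 cm, y_c = 55.00 cm

web: A = 8 × 110 = 880.00, centroid at (4.00, 55.00).
bottom flange: A = 100 × 16 = 1600.00, centroid at (58.00, 8.00).
top flange: A = 100 × 16 = 1600.00, centroid at (58.00, 102.00).
ΣA = 4080.00 cm², ΣAx_c = 189120.00 cm³, ΣAy_c = 224400.00 cm³.
x_c = 189120.00/4080.00 = 46.35 cm; y_c = 224400.00/4080.00 = 55.00 cm.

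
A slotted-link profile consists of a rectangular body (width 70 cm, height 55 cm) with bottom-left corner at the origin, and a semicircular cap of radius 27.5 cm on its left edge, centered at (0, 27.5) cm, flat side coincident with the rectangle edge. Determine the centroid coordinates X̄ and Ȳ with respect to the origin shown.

rectangular body: A = 70 × 55 = 3850.00, centroid at (35.00, 27.50).
semicircular end: A = ½π·27.5² = 1187.91, centroid at (-11.67, 27.50).
ΣA = 5037.91 cm², ΣAX̄ = 120885.42 cm³, ΣAȲ = 138542.65 cm³.
X̄ = 120885.42/5037.91 = 24.00 cm; Ȳ = 138542.65/5037.91 = 27.50 cm.

X̄ = 24.00 cm, Ȳ = 27.50 cm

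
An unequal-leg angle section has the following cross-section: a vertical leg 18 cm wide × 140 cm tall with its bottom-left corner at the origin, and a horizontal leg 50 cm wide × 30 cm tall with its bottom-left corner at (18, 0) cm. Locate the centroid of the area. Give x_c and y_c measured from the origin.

x_c = 21.69 cm, y_c = 49.48 cm

Part | A | x̄ᵢ | ȳᵢ | A·x̄ᵢ | A·ȳᵢ
vertical leg | 2520.00 | 9.00 | 70.00 | 22680.00 | 176400.00
horizontal leg | 1500.00 | 43.00 | 15.00 | 64500.00 | 22500.00
Σ | 4020.00 |  |  | 87180.00 | 198900.00
x_c = 87180.00 / 4020.00 = 21.69 cm
y_c = 198900.00 / 4020.00 = 49.48 cm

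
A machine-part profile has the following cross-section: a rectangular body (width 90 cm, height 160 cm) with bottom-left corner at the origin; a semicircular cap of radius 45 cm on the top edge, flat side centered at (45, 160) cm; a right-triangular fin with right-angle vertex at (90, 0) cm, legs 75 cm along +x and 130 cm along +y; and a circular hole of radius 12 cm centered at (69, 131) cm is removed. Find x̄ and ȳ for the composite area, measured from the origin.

x̄ = 60.02 cm, ȳ = 85.15 cm

rectangular body: A = 90 × 160 = 14400.00, centroid at (45.00, 80.00).
semicircular top: A = ½π·45² = 3180.86, centroid at (45.00, 179.10).
triangular fin: A = ½·75·130 = 4875.00, centroid at (115.00, 43.33).
hole: A = −π·12² = -452.39, centroid at (69.00, 131.00).
ΣA = 22003.47 cm², ΣAx̄ = 1320548.95 cm³, ΣAȳ = 1873675.01 cm³.
x̄ = 1320548.95/22003.47 = 60.02 cm; ȳ = 1873675.01/22003.47 = 85.15 cm.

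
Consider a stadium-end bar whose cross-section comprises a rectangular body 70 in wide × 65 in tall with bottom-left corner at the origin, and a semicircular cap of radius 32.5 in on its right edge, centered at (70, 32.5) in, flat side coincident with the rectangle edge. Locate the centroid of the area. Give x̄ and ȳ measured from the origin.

x̄ = 48.04 in, ȳ = 32.50 in

rectangular body: A = 70 × 65 = 4550.00, centroid at (35.00, 32.50).
semicircular end: A = ½π·32.5² = 1659.15, centroid at (83.79, 32.50).
ΣA = 6209.15 in²
ΣAx̄ = (4550.00)(35.00) + (1659.15)(83.79) = 298276.17 in³
ΣAȳ = (4550.00)(32.50) + (1659.15)(32.50) = 201797.49 in³
x̄ = 298276.17 / 6209.15 = 48.04 in
ȳ = 201797.49 / 6209.15 = 32.50 in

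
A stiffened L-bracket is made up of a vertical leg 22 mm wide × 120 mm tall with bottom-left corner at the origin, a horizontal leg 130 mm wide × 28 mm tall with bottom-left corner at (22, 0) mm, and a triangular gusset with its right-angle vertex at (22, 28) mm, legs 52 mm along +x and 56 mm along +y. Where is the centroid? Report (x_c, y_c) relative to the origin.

x_c = 52.09 mm, y_c = 35.85 mm

vertical leg: A = 22 × 120 = 2640.00, centroid at (11.00, 60.00).
horizontal leg: A = 130 × 28 = 3640.00, centroid at (87.00, 14.00).
gusset: A = ½·52·56 = 1456.00, centroid at (39.33, 46.67).
ΣA = 7736.00 mm²
ΣAx_c = (2640.00)(11.00) + (3640.00)(87.00) + (1456.00)(39.33) = 402989.33 mm³
ΣAy_c = (2640.00)(60.00) + (3640.00)(14.00) + (1456.00)(46.67) = 277306.67 mm³
x_c = 402989.33 / 7736.00 = 52.09 mm
y_c = 277306.67 / 7736.00 = 35.85 mm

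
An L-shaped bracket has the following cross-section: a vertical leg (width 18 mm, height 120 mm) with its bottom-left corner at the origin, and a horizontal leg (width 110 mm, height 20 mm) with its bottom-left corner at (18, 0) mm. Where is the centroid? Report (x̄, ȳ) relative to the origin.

x̄ = 41.29 mm, ȳ = 34.77 mm

vertical leg: A = 18 × 120 = 2160.00, centroid at (9.00, 60.00).
horizontal leg: A = 110 × 20 = 2200.00, centroid at (73.00, 10.00).
ΣA = 4360.00 mm²
ΣAx̄ = (2160.00)(9.00) + (2200.00)(73.00) = 180040.00 mm³
ΣAȳ = (2160.00)(60.00) + (2200.00)(10.00) = 151600.00 mm³
x̄ = 180040.00 / 4360.00 = 41.29 mm
ȳ = 151600.00 / 4360.00 = 34.77 mm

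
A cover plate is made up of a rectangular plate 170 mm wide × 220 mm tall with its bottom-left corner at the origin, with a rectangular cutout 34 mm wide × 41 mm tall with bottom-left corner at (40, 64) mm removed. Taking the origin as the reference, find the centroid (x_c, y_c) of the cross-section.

Part | A | x̄ᵢ | ȳᵢ | A·x̄ᵢ | A·ȳᵢ
plate | 37400.00 | 85.00 | 110.00 | 3179000.00 | 4114000.00
hole | -1394.00 | 57.00 | 84.50 | -79458.00 | -117793.00
Σ | 36006.00 |  |  | 3099542.00 | 3996207.00
x_c = 3099542.00 / 36006.00 = 86.08 mm
y_c = 3996207.00 / 36006.00 = 110.99 mm

x_c = 86.08 mm, y_c = 110.99 mm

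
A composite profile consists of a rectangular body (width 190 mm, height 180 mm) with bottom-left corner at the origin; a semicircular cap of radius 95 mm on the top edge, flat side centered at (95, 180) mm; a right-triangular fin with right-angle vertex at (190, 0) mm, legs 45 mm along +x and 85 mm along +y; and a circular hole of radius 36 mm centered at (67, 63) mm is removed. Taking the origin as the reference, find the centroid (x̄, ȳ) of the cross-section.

rectangular body: A = 190 × 180 = 34200.00, centroid at (95.00, 90.00).
semicircular top: A = ½π·95² = 14176.44, centroid at (95.00, 220.32).
triangular fin: A = ½·45·85 = 1912.50, centroid at (205.00, 28.33).
hole: A = −π·36² = -4071.50, centroid at (67.00, 63.00).
ΣA = 46217.43 mm², ΣAx̄ = 4715033.23 mm³, ΣAȳ = 5999024.71 mm³.
x̄ = 4715033.23/46217.43 = 102.02 mm; ȳ = 5999024.71/46217.43 = 129.80 mm.

x̄ = 102.02 mm, ȳ = 129.80 mm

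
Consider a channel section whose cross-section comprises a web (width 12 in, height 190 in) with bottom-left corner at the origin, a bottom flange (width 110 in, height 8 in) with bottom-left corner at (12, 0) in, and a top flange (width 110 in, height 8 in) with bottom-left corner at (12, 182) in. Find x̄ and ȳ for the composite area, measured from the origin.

web: A = 12 × 190 = 2280.00, centroid at (6.00, 95.00).
bottom flange: A = 110 × 8 = 880.00, centroid at (67.00, 4.00).
top flange: A = 110 × 8 = 880.00, centroid at (67.00, 186.00).
ΣA = 4040.00 in², ΣAx̄ = 131600.00 in³, ΣAȳ = 383800.00 in³.
x̄ = 131600.00/4040.00 = 32.57 in; ȳ = 383800.00/4040.00 = 95.00 in.

x̄ = 32.57 in, ȳ = 95.00 in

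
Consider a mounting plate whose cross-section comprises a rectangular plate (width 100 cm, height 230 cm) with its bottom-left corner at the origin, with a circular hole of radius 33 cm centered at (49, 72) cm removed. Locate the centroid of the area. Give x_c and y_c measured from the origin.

Part | A | x̄ᵢ | ȳᵢ | A·x̄ᵢ | A·ȳᵢ
plate | 23000.00 | 50.00 | 115.00 | 1150000.00 | 2645000.00
hole | -3421.19 | 49.00 | 72.00 | -167638.53 | -246326.00
Σ | 19578.81 |  |  | 982361.47 | 2398674.00
x_c = 982361.47 / 19578.81 = 50.17 cm
y_c = 2398674.00 / 19578.81 = 122.51 cm

x_c = 50.17 cm, y_c = 122.51 cm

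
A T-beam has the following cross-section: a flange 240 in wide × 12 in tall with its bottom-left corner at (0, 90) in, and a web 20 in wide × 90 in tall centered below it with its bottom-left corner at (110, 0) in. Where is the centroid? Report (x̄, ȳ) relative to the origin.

x̄ = 120.00 in, ȳ = 76.38 in

Part | A | x̄ᵢ | ȳᵢ | A·x̄ᵢ | A·ȳᵢ
web | 1800.00 | 120.00 | 45.00 | 216000.00 | 81000.00
flange | 2880.00 | 120.00 | 96.00 | 345600.00 | 276480.00
Σ | 4680.00 |  |  | 561600.00 | 357480.00
x̄ = 561600.00 / 4680.00 = 120.00 in
ȳ = 357480.00 / 4680.00 = 76.38 in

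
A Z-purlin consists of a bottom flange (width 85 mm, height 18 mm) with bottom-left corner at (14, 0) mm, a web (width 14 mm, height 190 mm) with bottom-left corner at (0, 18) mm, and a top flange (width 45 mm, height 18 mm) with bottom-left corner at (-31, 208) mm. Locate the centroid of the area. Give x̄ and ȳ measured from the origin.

bottom flange: A = 85 × 18 = 1530.00, centroid at (56.50, 9.00).
web: A = 14 × 190 = 2660.00, centroid at (7.00, 113.00).
top flange: A = 45 × 18 = 810.00, centroid at (-8.50, 217.00).
ΣA = 5000.00 mm²
ΣAx̄ = (1530.00)(56.50) + (2660.00)(7.00) + (810.00)(-8.50) = 98180.00 mm³
ΣAȳ = (1530.00)(9.00) + (2660.00)(113.00) + (810.00)(217.00) = 490120.00 mm³
x̄ = 98180.00 / 5000.00 = 19.64 mm
ȳ = 490120.00 / 5000.00 = 98.02 mm

x̄ = 19.64 mm, ȳ = 98.02 mm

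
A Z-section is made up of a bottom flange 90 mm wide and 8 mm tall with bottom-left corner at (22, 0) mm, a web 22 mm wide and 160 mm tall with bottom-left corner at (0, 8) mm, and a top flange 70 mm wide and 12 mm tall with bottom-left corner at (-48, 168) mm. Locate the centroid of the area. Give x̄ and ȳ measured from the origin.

x̄ = 14.97 mm, ȳ = 90.31 mm

bottom flange: A = 90 × 8 = 720.00, centroid at (67.00, 4.00).
web: A = 22 × 160 = 3520.00, centroid at (11.00, 88.00).
top flange: A = 70 × 12 = 840.00, centroid at (-13.00, 174.00).
ΣA = 5080.00 mm², ΣAx̄ = 76040.00 mm³, ΣAȳ = 458800.00 mm³.
x̄ = 76040.00/5080.00 = 14.97 mm; ȳ = 458800.00/5080.00 = 90.31 mm.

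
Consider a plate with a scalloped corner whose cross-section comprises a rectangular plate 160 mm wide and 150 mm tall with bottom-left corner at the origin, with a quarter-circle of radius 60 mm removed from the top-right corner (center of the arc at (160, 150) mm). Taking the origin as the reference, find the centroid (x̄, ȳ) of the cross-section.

x̄ = 72.72 mm, ȳ = 68.38 mm

plate: A = 160 × 150 = 24000.00, centroid at (80.00, 75.00).
removed quarter-circle: A = −¼π·60² = -2827.43, centroid at (134.54, 124.54).
ΣA = 21172.57 mm²
ΣAx̄ = (24000.00)(80.00) + (-2827.43)(134.54) = 1539610.66 mm³
ΣAȳ = (24000.00)(75.00) + (-2827.43)(124.54) = 1447884.99 mm³
x̄ = 1539610.66 / 21172.57 = 72.72 mm
ȳ = 1447884.99 / 21172.57 = 68.38 mm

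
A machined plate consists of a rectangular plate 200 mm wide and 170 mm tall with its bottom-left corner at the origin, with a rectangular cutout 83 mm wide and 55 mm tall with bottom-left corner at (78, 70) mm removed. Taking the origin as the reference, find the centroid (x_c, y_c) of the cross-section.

plate: A = 200 × 170 = 34000.00, centroid at (100.00, 85.00).
hole: A = −(83 × 55) = -4565.00, centroid at (119.50, 97.50).
ΣA = 29435.00 mm², ΣAx_c = 2854482.50 mm³, ΣAy_c = 2444912.50 mm³.
x_c = 2854482.50/29435.00 = 96.98 mm; y_c = 2444912.50/29435.00 = 83.06 mm.

x_c = 96.98 mm, y_c = 83.06 mm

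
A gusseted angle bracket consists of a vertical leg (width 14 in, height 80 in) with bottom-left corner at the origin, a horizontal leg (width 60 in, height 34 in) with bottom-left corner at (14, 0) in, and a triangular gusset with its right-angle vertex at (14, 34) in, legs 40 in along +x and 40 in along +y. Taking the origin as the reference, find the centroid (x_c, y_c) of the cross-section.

vertical leg: A = 14 × 80 = 1120.00, centroid at (7.00, 40.00).
horizontal leg: A = 60 × 34 = 2040.00, centroid at (44.00, 17.00).
gusset: A = ½·40·40 = 800.00, centroid at (27.33, 47.33).
ΣA = 3960.00 in²
ΣAx_c = (1120.00)(7.00) + (2040.00)(44.00) + (800.00)(27.33) = 119466.67 in³
ΣAy_c = (1120.00)(40.00) + (2040.00)(17.00) + (800.00)(47.33) = 117346.67 in³
x_c = 119466.67 / 3960.00 = 30.17 in
y_c = 117346.67 / 3960.00 = 29.63 in

x_c = 30.17 in, y_c = 29.63 in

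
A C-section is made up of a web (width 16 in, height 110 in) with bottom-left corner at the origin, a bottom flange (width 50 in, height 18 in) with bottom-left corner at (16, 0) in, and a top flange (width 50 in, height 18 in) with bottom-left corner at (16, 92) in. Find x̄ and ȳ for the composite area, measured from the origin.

x̄ = 24.69 in, ȳ = 55.00 in

Part | A | x̄ᵢ | ȳᵢ | A·x̄ᵢ | A·ȳᵢ
web | 1760.00 | 8.00 | 55.00 | 14080.00 | 96800.00
bottom flange | 900.00 | 41.00 | 9.00 | 36900.00 | 8100.00
top flange | 900.00 | 41.00 | 101.00 | 36900.00 | 90900.00
Σ | 3560.00 |  |  | 87880.00 | 195800.00
x̄ = 87880.00 / 3560.00 = 24.69 in
ȳ = 195800.00 / 3560.00 = 55.00 in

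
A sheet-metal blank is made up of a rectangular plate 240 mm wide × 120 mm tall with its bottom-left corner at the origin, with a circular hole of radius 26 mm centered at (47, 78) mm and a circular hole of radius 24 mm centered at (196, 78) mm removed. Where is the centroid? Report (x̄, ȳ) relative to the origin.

x̄ = 120.70 mm, ȳ = 57.15 mm

plate: A = 240 × 120 = 28800.00, centroid at (120.00, 60.00).
hole 1: A = −π·26² = -2123.72, centroid at (47.00, 78.00).
hole 2: A = −π·24² = -1809.56, centroid at (196.00, 78.00).
ΣA = 24866.73 mm²
ΣAx̄ = (28800.00)(120.00) + (-2123.72)(47.00) + (-1809.56)(196.00) = 3001512.07 mm³
ΣAȳ = (28800.00)(60.00) + (-2123.72)(78.00) + (-1809.56)(78.00) = 1421204.63 mm³
x̄ = 3001512.07 / 24866.73 = 120.70 mm
ȳ = 1421204.63 / 24866.73 = 57.15 mm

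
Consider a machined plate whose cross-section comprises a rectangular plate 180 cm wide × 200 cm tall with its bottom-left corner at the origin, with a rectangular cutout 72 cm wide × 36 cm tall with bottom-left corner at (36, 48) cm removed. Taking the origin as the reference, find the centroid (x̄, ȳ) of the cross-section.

x̄ = 91.40 cm, ȳ = 102.64 cm

plate: A = 180 × 200 = 36000.00, centroid at (90.00, 100.00).
hole: A = −(72 × 36) = -2592.00, centroid at (72.00, 66.00).
ΣA = 33408.00 cm²
ΣAx̄ = (36000.00)(90.00) + (-2592.00)(72.00) = 3053376.00 cm³
ΣAȳ = (36000.00)(100.00) + (-2592.00)(66.00) = 3428928.00 cm³
x̄ = 3053376.00 / 33408.00 = 91.40 cm
ȳ = 3428928.00 / 33408.00 = 102.64 cm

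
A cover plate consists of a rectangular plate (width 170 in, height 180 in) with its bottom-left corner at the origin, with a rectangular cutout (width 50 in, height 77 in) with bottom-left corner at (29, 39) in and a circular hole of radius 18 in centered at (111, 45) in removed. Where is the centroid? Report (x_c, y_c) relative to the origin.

x_c = 88.61 in, y_c = 93.65 in

plate: A = 170 × 180 = 30600.00, centroid at (85.00, 90.00).
hole 1: A = −(50 × 77) = -3850.00, centroid at (54.00, 77.50).
hole 2: A = −π·18² = -1017.88, centroid at (111.00, 45.00).
ΣA = 25732.12 in²
ΣAx_c = (30600.00)(85.00) + (-3850.00)(54.00) + (-1017.88)(111.00) = 2280115.76 in³
ΣAy_c = (30600.00)(90.00) + (-3850.00)(77.50) + (-1017.88)(45.00) = 2409820.58 in³
x_c = 2280115.76 / 25732.12 = 88.61 in
y_c = 2409820.58 / 25732.12 = 93.65 in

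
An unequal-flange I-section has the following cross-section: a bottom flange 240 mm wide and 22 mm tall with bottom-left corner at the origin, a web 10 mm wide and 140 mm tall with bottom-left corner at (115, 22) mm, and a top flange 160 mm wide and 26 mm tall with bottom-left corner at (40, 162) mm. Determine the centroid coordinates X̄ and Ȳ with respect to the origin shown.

bottom flange: A = 240 × 22 = 5280.00, centroid at (120.00, 11.00).
web: A = 10 × 140 = 1400.00, centroid at (120.00, 92.00).
top flange: A = 160 × 26 = 4160.00, centroid at (120.00, 175.00).
ΣA = 10840.00 mm²
ΣAX̄ = (5280.00)(120.00) + (1400.00)(120.00) + (4160.00)(120.00) = 1300800.00 mm³
ΣAȲ = (5280.00)(11.00) + (1400.00)(92.00) + (4160.00)(175.00) = 914880.00 mm³
X̄ = 1300800.00 / 10840.00 = 120.00 mm
Ȳ = 914880.00 / 10840.00 = 84.40 mm

X̄ = 120.00 mm, Ȳ = 84.40 mm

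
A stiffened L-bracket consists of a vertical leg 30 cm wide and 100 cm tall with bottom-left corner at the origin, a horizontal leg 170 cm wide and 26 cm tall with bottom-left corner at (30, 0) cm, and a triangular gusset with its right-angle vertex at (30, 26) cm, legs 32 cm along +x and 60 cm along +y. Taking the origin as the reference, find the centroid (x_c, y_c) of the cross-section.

vertical leg: A = 30 × 100 = 3000.00, centroid at (15.00, 50.00).
horizontal leg: A = 170 × 26 = 4420.00, centroid at (115.00, 13.00).
gusset: A = ½·32·60 = 960.00, centroid at (40.67, 46.00).
ΣA = 8380.00 cm², ΣAx_c = 592340.00 cm³, ΣAy_c = 251620.00 cm³.
x_c = 592340.00/8380.00 = 70.68 cm; y_c = 251620.00/8380.00 = 30.03 cm.

x_c = 70.68 cm, y_c = 30.03 cm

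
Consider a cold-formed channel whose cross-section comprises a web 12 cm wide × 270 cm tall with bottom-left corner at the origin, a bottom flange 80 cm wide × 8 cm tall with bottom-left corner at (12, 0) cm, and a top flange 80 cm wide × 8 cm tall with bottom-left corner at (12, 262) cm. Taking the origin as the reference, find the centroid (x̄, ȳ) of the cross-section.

web: A = 12 × 270 = 3240.00, centroid at (6.00, 135.00).
bottom flange: A = 80 × 8 = 640.00, centroid at (52.00, 4.00).
top flange: A = 80 × 8 = 640.00, centroid at (52.00, 266.00).
ΣA = 4520.00 cm²
ΣAx̄ = (3240.00)(6.00) + (640.00)(52.00) + (640.00)(52.00) = 86000.00 cm³
ΣAȳ = (3240.00)(135.00) + (640.00)(4.00) + (640.00)(266.00) = 610200.00 cm³
x̄ = 86000.00 / 4520.00 = 19.03 cm
ȳ = 610200.00 / 4520.00 = 135.00 cm

x̄ = 19.03 cm, ȳ = 135.00 cm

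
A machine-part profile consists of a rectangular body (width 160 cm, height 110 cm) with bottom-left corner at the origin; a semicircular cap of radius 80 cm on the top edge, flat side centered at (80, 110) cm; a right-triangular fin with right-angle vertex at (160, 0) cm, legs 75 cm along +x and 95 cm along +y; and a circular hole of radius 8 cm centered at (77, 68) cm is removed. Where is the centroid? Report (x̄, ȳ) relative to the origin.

rectangular body: A = 160 × 110 = 17600.00, centroid at (80.00, 55.00).
semicircular top: A = ½π·80² = 10053.10, centroid at (80.00, 143.95).
triangular fin: A = ½·75·95 = 3562.50, centroid at (185.00, 31.67).
hole: A = −π·8² = -201.06, centroid at (77.00, 68.00).
ΣA = 31014.53 cm²
ΣAx̄ = (17600.00)(80.00) + (10053.10)(80.00) + (3562.50)(185.00) + (-201.06)(77.00) = 2855828.45 cm³
ΣAȳ = (17600.00)(55.00) + (10053.10)(143.95) + (3562.50)(31.67) + (-201.06)(68.00) = 2514314.24 cm³
x̄ = 2855828.45 / 31014.53 = 92.08 cm
ȳ = 2514314.24 / 31014.53 = 81.07 cm

x̄ = 92.08 cm, ȳ = 81.07 cm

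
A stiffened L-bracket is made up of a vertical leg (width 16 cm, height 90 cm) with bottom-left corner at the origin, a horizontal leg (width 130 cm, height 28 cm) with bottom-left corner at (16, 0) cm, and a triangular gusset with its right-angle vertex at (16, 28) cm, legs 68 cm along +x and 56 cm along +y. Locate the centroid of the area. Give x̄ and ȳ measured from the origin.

vertical leg: A = 16 × 90 = 1440.00, centroid at (8.00, 45.00).
horizontal leg: A = 130 × 28 = 3640.00, centroid at (81.00, 14.00).
gusset: A = ½·68·56 = 1904.00, centroid at (38.67, 46.67).
ΣA = 6984.00 cm², ΣAx̄ = 379981.33 cm³, ΣAȳ = 204613.33 cm³.
x̄ = 379981.33/6984.00 = 54.41 cm; ȳ = 204613.33/6984.00 = 29.30 cm.

x̄ = 54.41 cm, ȳ = 29.30 cm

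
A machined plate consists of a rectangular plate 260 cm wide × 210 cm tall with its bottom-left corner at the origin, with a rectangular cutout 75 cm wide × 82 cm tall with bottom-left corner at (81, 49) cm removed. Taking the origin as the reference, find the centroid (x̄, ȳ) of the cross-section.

plate: A = 260 × 210 = 54600.00, centroid at (130.00, 105.00).
hole: A = −(75 × 82) = -6150.00, centroid at (118.50, 90.00).
ΣA = 48450.00 cm²
ΣAx̄ = (54600.00)(130.00) + (-6150.00)(118.50) = 6369225.00 cm³
ΣAȳ = (54600.00)(105.00) + (-6150.00)(90.00) = 5179500.00 cm³
x̄ = 6369225.00 / 48450.00 = 131.46 cm
ȳ = 5179500.00 / 48450.00 = 106.90 cm

x̄ = 131.46 cm, ȳ = 106.90 cm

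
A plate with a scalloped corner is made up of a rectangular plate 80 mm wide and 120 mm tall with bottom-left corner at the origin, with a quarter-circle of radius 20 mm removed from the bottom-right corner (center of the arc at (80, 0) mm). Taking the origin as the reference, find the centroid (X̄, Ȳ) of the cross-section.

X̄ = 38.93 mm, Ȳ = 61.74 mm

plate: A = 80 × 120 = 9600.00, centroid at (40.00, 60.00).
removed quarter-circle: A = −¼π·20² = -314.16, centroid at (71.51, 8.49).
ΣA = 9285.84 mm²
ΣAX̄ = (9600.00)(40.00) + (-314.16)(71.51) = 361533.93 mm³
ΣAȲ = (9600.00)(60.00) + (-314.16)(8.49) = 573333.33 mm³
X̄ = 361533.93 / 9285.84 = 38.93 mm
Ȳ = 573333.33 / 9285.84 = 61.74 mm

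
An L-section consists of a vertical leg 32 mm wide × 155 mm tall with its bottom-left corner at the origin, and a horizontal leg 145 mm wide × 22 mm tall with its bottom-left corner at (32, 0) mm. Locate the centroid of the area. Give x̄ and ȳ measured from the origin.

Part | A | x̄ᵢ | ȳᵢ | A·x̄ᵢ | A·ȳᵢ
vertical leg | 4960.00 | 16.00 | 77.50 | 79360.00 | 384400.00
horizontal leg | 3190.00 | 104.50 | 11.00 | 333355.00 | 35090.00
Σ | 8150.00 |  |  | 412715.00 | 419490.00
x̄ = 412715.00 / 8150.00 = 50.64 mm
ȳ = 419490.00 / 8150.00 = 51.47 mm

x̄ = 50.64 mm, ȳ = 51.47 mm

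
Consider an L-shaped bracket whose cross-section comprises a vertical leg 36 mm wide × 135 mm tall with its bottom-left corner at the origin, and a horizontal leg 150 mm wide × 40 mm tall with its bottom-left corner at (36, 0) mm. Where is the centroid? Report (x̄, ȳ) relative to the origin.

x̄ = 69.38 mm, ȳ = 41.26 mm

Part | A | x̄ᵢ | ȳᵢ | A·x̄ᵢ | A·ȳᵢ
vertical leg | 4860.00 | 18.00 | 67.50 | 87480.00 | 328050.00
horizontal leg | 6000.00 | 111.00 | 20.00 | 666000.00 | 120000.00
Σ | 10860.00 |  |  | 753480.00 | 448050.00
x̄ = 753480.00 / 10860.00 = 69.38 mm
ȳ = 448050.00 / 10860.00 = 41.26 mm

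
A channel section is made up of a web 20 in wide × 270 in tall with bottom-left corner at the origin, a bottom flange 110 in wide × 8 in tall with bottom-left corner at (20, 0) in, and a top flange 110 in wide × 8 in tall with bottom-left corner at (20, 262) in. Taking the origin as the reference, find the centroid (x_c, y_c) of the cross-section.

web: A = 20 × 270 = 5400.00, centroid at (10.00, 135.00).
bottom flange: A = 110 × 8 = 880.00, centroid at (75.00, 4.00).
top flange: A = 110 × 8 = 880.00, centroid at (75.00, 266.00).
ΣA = 7160.00 in²
ΣAx_c = (5400.00)(10.00) + (880.00)(75.00) + (880.00)(75.00) = 186000.00 in³
ΣAy_c = (5400.00)(135.00) + (880.00)(4.00) + (880.00)(266.00) = 966600.00 in³
x_c = 186000.00 / 7160.00 = 25.98 in
y_c = 966600.00 / 7160.00 = 135.00 in

x_c = 25.98 in, y_c = 135.00 in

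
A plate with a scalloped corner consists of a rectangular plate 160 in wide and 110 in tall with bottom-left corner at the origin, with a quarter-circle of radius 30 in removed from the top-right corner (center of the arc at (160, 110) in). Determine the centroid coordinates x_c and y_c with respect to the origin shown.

x_c = 77.19 in, y_c = 53.23 in

plate: A = 160 × 110 = 17600.00, centroid at (80.00, 55.00).
removed quarter-circle: A = −¼π·30² = -706.86, centroid at (147.27, 97.27).
ΣA = 16893.14 in²
ΣAx_c = (17600.00)(80.00) + (-706.86)(147.27) = 1303902.66 in³
ΣAy_c = (17600.00)(55.00) + (-706.86)(97.27) = 899245.58 in³
x_c = 1303902.66 / 16893.14 = 77.19 in
y_c = 899245.58 / 16893.14 = 53.23 in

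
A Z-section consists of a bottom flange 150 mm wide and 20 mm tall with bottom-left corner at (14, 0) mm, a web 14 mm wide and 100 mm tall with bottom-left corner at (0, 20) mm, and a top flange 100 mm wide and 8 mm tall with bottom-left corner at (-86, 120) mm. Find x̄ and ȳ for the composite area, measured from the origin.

x̄ = 47.69 mm, ȳ = 43.69 mm

bottom flange: A = 150 × 20 = 3000.00, centroid at (89.00, 10.00).
web: A = 14 × 100 = 1400.00, centroid at (7.00, 70.00).
top flange: A = 100 × 8 = 800.00, centroid at (-36.00, 124.00).
ΣA = 5200.00 mm², ΣAx̄ = 248000.00 mm³, ΣAȳ = 227200.00 mm³.
x̄ = 248000.00/5200.00 = 47.69 mm; ȳ = 227200.00/5200.00 = 43.69 mm.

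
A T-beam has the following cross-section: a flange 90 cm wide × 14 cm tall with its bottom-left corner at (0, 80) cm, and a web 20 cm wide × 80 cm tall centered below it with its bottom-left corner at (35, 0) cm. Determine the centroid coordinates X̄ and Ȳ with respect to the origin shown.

Part | A | x̄ᵢ | ȳᵢ | A·x̄ᵢ | A·ȳᵢ
web | 1600.00 | 45.00 | 40.00 | 72000.00 | 64000.00
flange | 1260.00 | 45.00 | 87.00 | 56700.00 | 109620.00
Σ | 2860.00 |  |  | 128700.00 | 173620.00
X̄ = 128700.00 / 2860.00 = 45.00 cm
Ȳ = 173620.00 / 2860.00 = 60.71 cm

X̄ = 45.00 cm, Ȳ = 60.71 cm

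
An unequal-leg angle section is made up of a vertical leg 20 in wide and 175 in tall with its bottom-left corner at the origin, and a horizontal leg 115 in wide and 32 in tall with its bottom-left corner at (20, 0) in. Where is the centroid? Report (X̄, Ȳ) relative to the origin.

Part | A | x̄ᵢ | ȳᵢ | A·x̄ᵢ | A·ȳᵢ
vertical leg | 3500.00 | 10.00 | 87.50 | 35000.00 | 306250.00
horizontal leg | 3680.00 | 77.50 | 16.00 | 285200.00 | 58880.00
Σ | 7180.00 |  |  | 320200.00 | 365130.00
X̄ = 320200.00 / 7180.00 = 44.60 in
Ȳ = 365130.00 / 7180.00 = 50.85 in

X̄ = 44.60 in, Ȳ = 50.85 in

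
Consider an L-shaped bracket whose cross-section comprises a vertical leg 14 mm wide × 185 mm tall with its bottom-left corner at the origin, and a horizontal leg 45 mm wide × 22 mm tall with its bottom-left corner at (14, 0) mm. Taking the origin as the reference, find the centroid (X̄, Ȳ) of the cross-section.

vertical leg: A = 14 × 185 = 2590.00, centroid at (7.00, 92.50).
horizontal leg: A = 45 × 22 = 990.00, centroid at (36.50, 11.00).
ΣA = 3580.00 mm², ΣAX̄ = 54265.00 mm³, ΣAȲ = 250465.00 mm³.
X̄ = 54265.00/3580.00 = 15.16 mm; Ȳ = 250465.00/3580.00 = 69.96 mm.

X̄ = 15.16 mm, Ȳ = 69.96 mm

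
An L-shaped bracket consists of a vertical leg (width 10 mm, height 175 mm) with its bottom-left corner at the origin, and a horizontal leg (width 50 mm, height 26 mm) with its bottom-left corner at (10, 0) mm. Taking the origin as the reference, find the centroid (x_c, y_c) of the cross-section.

Part | A | x̄ᵢ | ȳᵢ | A·x̄ᵢ | A·ȳᵢ
vertical leg | 1750.00 | 5.00 | 87.50 | 8750.00 | 153125.00
horizontal leg | 1300.00 | 35.00 | 13.00 | 45500.00 | 16900.00
Σ | 3050.00 |  |  | 54250.00 | 170025.00
x_c = 54250.00 / 3050.00 = 17.79 mm
y_c = 170025.00 / 3050.00 = 55.75 mm

x_c = 17.79 mm, y_c = 55.75 mm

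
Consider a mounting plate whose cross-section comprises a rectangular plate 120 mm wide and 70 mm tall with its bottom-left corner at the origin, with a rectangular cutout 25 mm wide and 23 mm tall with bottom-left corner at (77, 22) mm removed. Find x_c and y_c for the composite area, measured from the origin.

plate: A = 120 × 70 = 8400.00, centroid at (60.00, 35.00).
hole: A = −(25 × 23) = -575.00, centroid at (89.50, 33.50).
ΣA = 7825.00 mm², ΣAx_c = 452537.50 mm³, ΣAy_c = 274737.50 mm³.
x_c = 452537.50/7825.00 = 57.83 mm; y_c = 274737.50/7825.00 = 35.11 mm.

x_c = 57.83 mm, y_c = 35.11 mm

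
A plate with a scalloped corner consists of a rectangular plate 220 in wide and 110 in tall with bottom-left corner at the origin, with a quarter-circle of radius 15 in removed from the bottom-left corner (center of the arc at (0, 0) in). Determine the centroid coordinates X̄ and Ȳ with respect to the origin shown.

Part | A | x̄ᵢ | ȳᵢ | A·x̄ᵢ | A·ȳᵢ
plate | 24200.00 | 110.00 | 55.00 | 2662000.00 | 1331000.00
removed quarter-circle | -176.71 | 6.37 | 6.37 | -1125.00 | -1125.00
Σ | 24023.29 |  |  | 2660875.00 | 1329875.00
X̄ = 2660875.00 / 24023.29 = 110.76 in
Ȳ = 1329875.00 / 24023.29 = 55.36 in

X̄ = 110.76 in, Ȳ = 55.36 in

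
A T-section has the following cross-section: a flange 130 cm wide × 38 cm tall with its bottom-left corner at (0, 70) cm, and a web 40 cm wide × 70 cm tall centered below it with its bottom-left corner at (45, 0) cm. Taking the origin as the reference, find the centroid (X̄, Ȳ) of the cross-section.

Part | A | x̄ᵢ | ȳᵢ | A·x̄ᵢ | A·ȳᵢ
web | 2800.00 | 65.00 | 35.00 | 182000.00 | 98000.00
flange | 4940.00 | 65.00 | 89.00 | 321100.00 | 439660.00
Σ | 7740.00 |  |  | 503100.00 | 537660.00
X̄ = 503100.00 / 7740.00 = 65.00 cm
Ȳ = 537660.00 / 7740.00 = 69.47 cm

X̄ = 65.00 cm, Ȳ = 69.47 cm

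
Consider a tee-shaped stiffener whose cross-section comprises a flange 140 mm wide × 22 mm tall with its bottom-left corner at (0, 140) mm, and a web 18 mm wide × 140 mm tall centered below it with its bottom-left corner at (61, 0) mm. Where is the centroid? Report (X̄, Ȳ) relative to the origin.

Part | A | x̄ᵢ | ȳᵢ | A·x̄ᵢ | A·ȳᵢ
web | 2520.00 | 70.00 | 70.00 | 176400.00 | 176400.00
flange | 3080.00 | 70.00 | 151.00 | 215600.00 | 465080.00
Σ | 5600.00 |  |  | 392000.00 | 641480.00
X̄ = 392000.00 / 5600.00 = 70.00 mm
Ȳ = 641480.00 / 5600.00 = 114.55 mm

X̄ = 70.00 mm, Ȳ = 114.55 mm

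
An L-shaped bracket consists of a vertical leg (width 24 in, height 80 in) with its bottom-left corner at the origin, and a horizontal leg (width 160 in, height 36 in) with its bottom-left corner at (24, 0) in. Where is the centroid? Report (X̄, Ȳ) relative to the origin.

X̄ = 81.00 in, Ȳ = 23.50 in

vertical leg: A = 24 × 80 = 1920.00, centroid at (12.00, 40.00).
horizontal leg: A = 160 × 36 = 5760.00, centroid at (104.00, 18.00).
ΣA = 7680.00 in²
ΣAX̄ = (1920.00)(12.00) + (5760.00)(104.00) = 622080.00 in³
ΣAȲ = (1920.00)(40.00) + (5760.00)(18.00) = 180480.00 in³
X̄ = 622080.00 / 7680.00 = 81.00 in
Ȳ = 180480.00 / 7680.00 = 23.50 in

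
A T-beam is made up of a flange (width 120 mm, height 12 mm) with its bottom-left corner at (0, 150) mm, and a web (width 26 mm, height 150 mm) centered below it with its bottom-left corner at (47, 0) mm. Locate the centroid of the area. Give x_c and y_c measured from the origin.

x_c = 60.00 mm, y_c = 96.84 mm

web: A = 26 × 150 = 3900.00, centroid at (60.00, 75.00).
flange: A = 120 × 12 = 1440.00, centroid at (60.00, 156.00).
ΣA = 5340.00 mm²
ΣAx_c = (3900.00)(60.00) + (1440.00)(60.00) = 320400.00 mm³
ΣAy_c = (3900.00)(75.00) + (1440.00)(156.00) = 517140.00 mm³
x_c = 320400.00 / 5340.00 = 60.00 mm
y_c = 517140.00 / 5340.00 = 96.84 mm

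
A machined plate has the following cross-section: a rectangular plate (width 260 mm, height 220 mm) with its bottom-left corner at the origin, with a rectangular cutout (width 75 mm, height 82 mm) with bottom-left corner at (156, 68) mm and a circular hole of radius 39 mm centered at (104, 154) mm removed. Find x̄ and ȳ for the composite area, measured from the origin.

x̄ = 124.25 mm, ȳ = 105.59 mm

plate: A = 260 × 220 = 57200.00, centroid at (130.00, 110.00).
hole 1: A = −(75 × 82) = -6150.00, centroid at (193.50, 109.00).
hole 2: A = −π·39² = -4778.36, centroid at (104.00, 154.00).
ΣA = 46271.64 mm², ΣAx̄ = 5749025.31 mm³, ΣAȳ = 4885782.19 mm³.
x̄ = 5749025.31/46271.64 = 124.25 mm; ȳ = 4885782.19/46271.64 = 105.59 mm.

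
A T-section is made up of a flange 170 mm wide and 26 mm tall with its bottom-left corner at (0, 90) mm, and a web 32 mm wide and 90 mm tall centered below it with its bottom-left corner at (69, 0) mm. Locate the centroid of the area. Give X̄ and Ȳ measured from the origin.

X̄ = 85.00 mm, Ȳ = 80.12 mm

Part | A | x̄ᵢ | ȳᵢ | A·x̄ᵢ | A·ȳᵢ
web | 2880.00 | 85.00 | 45.00 | 244800.00 | 129600.00
flange | 4420.00 | 85.00 | 103.00 | 375700.00 | 455260.00
Σ | 7300.00 |  |  | 620500.00 | 584860.00
X̄ = 620500.00 / 7300.00 = 85.00 mm
Ȳ = 584860.00 / 7300.00 = 80.12 mm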